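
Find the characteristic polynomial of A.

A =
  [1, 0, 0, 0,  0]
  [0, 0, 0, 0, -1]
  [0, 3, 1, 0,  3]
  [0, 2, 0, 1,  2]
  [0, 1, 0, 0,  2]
x^5 - 5*x^4 + 10*x^3 - 10*x^2 + 5*x - 1

Expanding det(x·I − A) (e.g. by cofactor expansion or by noting that A is similar to its Jordan form J, which has the same characteristic polynomial as A) gives
  χ_A(x) = x^5 - 5*x^4 + 10*x^3 - 10*x^2 + 5*x - 1
which factors as (x - 1)^5. The eigenvalues (with algebraic multiplicities) are λ = 1 with multiplicity 5.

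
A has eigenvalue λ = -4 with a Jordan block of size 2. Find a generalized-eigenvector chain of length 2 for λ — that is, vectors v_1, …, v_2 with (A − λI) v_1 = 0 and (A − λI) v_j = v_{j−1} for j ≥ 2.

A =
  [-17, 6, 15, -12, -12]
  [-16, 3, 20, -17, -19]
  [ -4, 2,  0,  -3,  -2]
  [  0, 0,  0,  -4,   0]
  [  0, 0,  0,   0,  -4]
A Jordan chain for λ = -4 of length 2:
v_1 = (3, 4, 1, 0, 0)ᵀ
v_2 = (3, 5, 0, -1, 0)ᵀ

Let N = A − (-4)·I. We want v_2 with N^2 v_2 = 0 but N^1 v_2 ≠ 0; then v_{j-1} := N · v_j for j = 2, …, 2.

Pick v_2 = (3, 5, 0, -1, 0)ᵀ.
Then v_1 = N · v_2 = (3, 4, 1, 0, 0)ᵀ.

Sanity check: (A − (-4)·I) v_1 = (0, 0, 0, 0, 0)ᵀ = 0. ✓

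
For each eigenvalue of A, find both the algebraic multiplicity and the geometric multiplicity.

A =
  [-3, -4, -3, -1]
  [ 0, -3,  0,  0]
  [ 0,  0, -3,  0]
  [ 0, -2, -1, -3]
λ = -3: alg = 4, geom = 2

Step 1 — factor the characteristic polynomial to read off the algebraic multiplicities:
  χ_A(x) = (x + 3)^4

Step 2 — compute geometric multiplicities via the rank-nullity identity g(λ) = n − rank(A − λI):
  rank(A − (-3)·I) = 2, so dim ker(A − (-3)·I) = n − 2 = 2

Summary:
  λ = -3: algebraic multiplicity = 4, geometric multiplicity = 2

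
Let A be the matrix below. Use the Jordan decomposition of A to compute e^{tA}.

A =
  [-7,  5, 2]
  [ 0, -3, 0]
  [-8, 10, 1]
e^{tA} =
  [-4*t*exp(-3*t) + exp(-3*t), 5*t*exp(-3*t), 2*t*exp(-3*t)]
  [0, exp(-3*t), 0]
  [-8*t*exp(-3*t), 10*t*exp(-3*t), 4*t*exp(-3*t) + exp(-3*t)]

Strategy: write A = P · J · P⁻¹ where J is a Jordan canonical form, so e^{tA} = P · e^{tJ} · P⁻¹, and e^{tJ} can be computed block-by-block.

A has Jordan form
J =
  [-3,  1,  0]
  [ 0, -3,  0]
  [ 0,  0, -3]
(up to reordering of blocks).

Per-block formulas:
  For a 2×2 Jordan block J_2(-3): exp(t · J_2(-3)) = e^(-3t)·(I + t·N), where N is the 2×2 nilpotent shift.
  For a 1×1 block at λ = -3: exp(t · [-3]) = [e^(-3t)].

After assembling e^{tJ} and conjugating by P, we get:

e^{tA} =
  [-4*t*exp(-3*t) + exp(-3*t), 5*t*exp(-3*t), 2*t*exp(-3*t)]
  [0, exp(-3*t), 0]
  [-8*t*exp(-3*t), 10*t*exp(-3*t), 4*t*exp(-3*t) + exp(-3*t)]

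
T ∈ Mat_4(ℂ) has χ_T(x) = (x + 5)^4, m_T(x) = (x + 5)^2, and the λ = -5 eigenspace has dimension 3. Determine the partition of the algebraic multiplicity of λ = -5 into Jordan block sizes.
Block sizes for λ = -5: [2, 1, 1]

Step 1 — from the characteristic polynomial, algebraic multiplicity of λ = -5 is 4. From dim ker(T − (-5)·I) = 3, there are exactly 3 Jordan blocks for λ = -5.
Step 2 — from the minimal polynomial, the factor (x + 5)^2 tells us the largest block for λ = -5 has size 2.
Step 3 — with total size 4, 3 blocks, and largest block 2, the block sizes (in nonincreasing order) are [2, 1, 1].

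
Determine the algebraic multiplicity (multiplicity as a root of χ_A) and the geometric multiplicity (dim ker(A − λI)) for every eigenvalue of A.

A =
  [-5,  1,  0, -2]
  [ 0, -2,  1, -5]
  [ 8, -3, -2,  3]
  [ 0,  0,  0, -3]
λ = -3: alg = 4, geom = 2

Step 1 — factor the characteristic polynomial to read off the algebraic multiplicities:
  χ_A(x) = (x + 3)^4

Step 2 — compute geometric multiplicities via the rank-nullity identity g(λ) = n − rank(A − λI):
  rank(A − (-3)·I) = 2, so dim ker(A − (-3)·I) = n − 2 = 2

Summary:
  λ = -3: algebraic multiplicity = 4, geometric multiplicity = 2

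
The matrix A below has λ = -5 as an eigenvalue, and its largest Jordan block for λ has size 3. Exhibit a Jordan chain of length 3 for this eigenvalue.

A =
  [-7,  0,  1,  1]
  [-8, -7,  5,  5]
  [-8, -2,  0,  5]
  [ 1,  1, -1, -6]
A Jordan chain for λ = -5 of length 3:
v_1 = (-3, -3, -3, -3)ᵀ
v_2 = (-2, -8, -8, 1)ᵀ
v_3 = (1, 0, 0, 0)ᵀ

Let N = A − (-5)·I. We want v_3 with N^3 v_3 = 0 but N^2 v_3 ≠ 0; then v_{j-1} := N · v_j for j = 3, …, 2.

Pick v_3 = (1, 0, 0, 0)ᵀ.
Then v_2 = N · v_3 = (-2, -8, -8, 1)ᵀ.
Then v_1 = N · v_2 = (-3, -3, -3, -3)ᵀ.

Sanity check: (A − (-5)·I) v_1 = (0, 0, 0, 0)ᵀ = 0. ✓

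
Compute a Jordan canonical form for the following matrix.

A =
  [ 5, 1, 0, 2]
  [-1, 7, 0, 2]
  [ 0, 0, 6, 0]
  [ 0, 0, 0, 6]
J_2(6) ⊕ J_1(6) ⊕ J_1(6)

The characteristic polynomial is
  det(x·I − A) = x^4 - 24*x^3 + 216*x^2 - 864*x + 1296 = (x - 6)^4

Eigenvalues and multiplicities (the geometric multiplicity of λ is n − rank(A − λI), which equals the number of Jordan blocks for λ):
  λ = 6: algebraic multiplicity = 4, geometric multiplicity = 3

Determining the block sizes for each eigenvalue:
  λ = 6: 3 blocks summing to 4 forces exactly one block of size 2 and the rest size 1 → block sizes [2, 1, 1]

Assembling the blocks gives a Jordan form
J =
  [6, 1, 0, 0]
  [0, 6, 0, 0]
  [0, 0, 6, 0]
  [0, 0, 0, 6]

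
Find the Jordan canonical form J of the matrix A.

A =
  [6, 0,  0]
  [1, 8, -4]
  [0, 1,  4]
J_3(6)

The characteristic polynomial is
  det(x·I − A) = x^3 - 18*x^2 + 108*x - 216 = (x - 6)^3

Eigenvalues and multiplicities (the geometric multiplicity of λ is n − rank(A − λI), which equals the number of Jordan blocks for λ):
  λ = 6: algebraic multiplicity = 3, geometric multiplicity = 1

Determining the block sizes for each eigenvalue:
  λ = 6: one block (gm = 1), so the single block has size am = 3 → block sizes [3]

Assembling the blocks gives a Jordan form
J =
  [6, 1, 0]
  [0, 6, 1]
  [0, 0, 6]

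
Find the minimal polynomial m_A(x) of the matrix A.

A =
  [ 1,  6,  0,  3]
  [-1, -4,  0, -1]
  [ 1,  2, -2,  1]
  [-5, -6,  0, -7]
x^3 + 10*x^2 + 32*x + 32

The characteristic polynomial is χ_A(x) = (x + 2)^2*(x + 4)^2, so the eigenvalues are known. The minimal polynomial is
  m_A(x) = Π_λ (x − λ)^{k_λ}
where k_λ is the size of the *largest* Jordan block for λ (equivalently, the smallest k with (A − λI)^k v = 0 for every generalised eigenvector v of λ).

  λ = -4: largest Jordan block has size 2, contributing (x + 4)^2
  λ = -2: largest Jordan block has size 1, contributing (x + 2)

So m_A(x) = (x + 2)*(x + 4)^2 = x^3 + 10*x^2 + 32*x + 32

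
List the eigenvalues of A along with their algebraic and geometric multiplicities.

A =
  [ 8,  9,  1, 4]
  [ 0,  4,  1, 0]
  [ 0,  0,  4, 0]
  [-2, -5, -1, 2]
λ = 4: alg = 3, geom = 1; λ = 6: alg = 1, geom = 1

Step 1 — factor the characteristic polynomial to read off the algebraic multiplicities:
  χ_A(x) = (x - 6)*(x - 4)^3

Step 2 — compute geometric multiplicities via the rank-nullity identity g(λ) = n − rank(A − λI):
  rank(A − (4)·I) = 3, so dim ker(A − (4)·I) = n − 3 = 1
  rank(A − (6)·I) = 3, so dim ker(A − (6)·I) = n − 3 = 1

Summary:
  λ = 4: algebraic multiplicity = 3, geometric multiplicity = 1
  λ = 6: algebraic multiplicity = 1, geometric multiplicity = 1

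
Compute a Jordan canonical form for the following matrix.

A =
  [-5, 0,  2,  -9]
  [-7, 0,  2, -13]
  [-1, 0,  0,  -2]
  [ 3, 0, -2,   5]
J_3(0) ⊕ J_1(0)

The characteristic polynomial is
  det(x·I − A) = x^4

Eigenvalues and multiplicities (the geometric multiplicity of λ is n − rank(A − λI), which equals the number of Jordan blocks for λ):
  λ = 0: algebraic multiplicity = 4, geometric multiplicity = 2

Determining the block sizes for each eigenvalue:
  λ = 0: with am = 4 and gm = 2, the partition is not yet determined (e.g. several partitions of 4 into 2 parts exist). Let N = A − (0)·I. Computing rank(N^1) = 2, rank(N^2) = 1, rank(N^3) = 0; the number of blocks of size ≥ j is rank(N^{j−1}) − rank(N^j), giving [2, 1, 1]. So we have 1 block(s) of size 3, 1 block(s) of size 1 → block sizes [3, 1]

Assembling the blocks gives a Jordan form
J =
  [0, 1, 0, 0]
  [0, 0, 1, 0]
  [0, 0, 0, 0]
  [0, 0, 0, 0]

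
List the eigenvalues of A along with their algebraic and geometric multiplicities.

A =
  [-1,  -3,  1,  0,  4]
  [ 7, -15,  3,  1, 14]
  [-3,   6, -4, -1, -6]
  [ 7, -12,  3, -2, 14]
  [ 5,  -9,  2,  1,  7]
λ = -3: alg = 5, geom = 3

Step 1 — factor the characteristic polynomial to read off the algebraic multiplicities:
  χ_A(x) = (x + 3)^5

Step 2 — compute geometric multiplicities via the rank-nullity identity g(λ) = n − rank(A − λI):
  rank(A − (-3)·I) = 2, so dim ker(A − (-3)·I) = n − 2 = 3

Summary:
  λ = -3: algebraic multiplicity = 5, geometric multiplicity = 3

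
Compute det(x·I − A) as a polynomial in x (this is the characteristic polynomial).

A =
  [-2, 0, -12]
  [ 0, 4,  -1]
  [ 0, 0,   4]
x^3 - 6*x^2 + 32

Expanding det(x·I − A) (e.g. by cofactor expansion or by noting that A is similar to its Jordan form J, which has the same characteristic polynomial as A) gives
  χ_A(x) = x^3 - 6*x^2 + 32
which factors as (x - 4)^2*(x + 2). The eigenvalues (with algebraic multiplicities) are λ = -2 with multiplicity 1, λ = 4 with multiplicity 2.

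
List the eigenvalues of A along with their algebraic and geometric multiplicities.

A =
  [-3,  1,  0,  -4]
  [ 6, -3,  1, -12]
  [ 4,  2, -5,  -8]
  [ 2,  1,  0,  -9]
λ = -5: alg = 4, geom = 2

Step 1 — factor the characteristic polynomial to read off the algebraic multiplicities:
  χ_A(x) = (x + 5)^4

Step 2 — compute geometric multiplicities via the rank-nullity identity g(λ) = n − rank(A − λI):
  rank(A − (-5)·I) = 2, so dim ker(A − (-5)·I) = n − 2 = 2

Summary:
  λ = -5: algebraic multiplicity = 4, geometric multiplicity = 2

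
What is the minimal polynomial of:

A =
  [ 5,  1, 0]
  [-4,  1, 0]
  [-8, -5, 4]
x^3 - 10*x^2 + 33*x - 36

The characteristic polynomial is χ_A(x) = (x - 4)*(x - 3)^2, so the eigenvalues are known. The minimal polynomial is
  m_A(x) = Π_λ (x − λ)^{k_λ}
where k_λ is the size of the *largest* Jordan block for λ (equivalently, the smallest k with (A − λI)^k v = 0 for every generalised eigenvector v of λ).

  λ = 3: largest Jordan block has size 2, contributing (x − 3)^2
  λ = 4: largest Jordan block has size 1, contributing (x − 4)

So m_A(x) = (x - 4)*(x - 3)^2 = x^3 - 10*x^2 + 33*x - 36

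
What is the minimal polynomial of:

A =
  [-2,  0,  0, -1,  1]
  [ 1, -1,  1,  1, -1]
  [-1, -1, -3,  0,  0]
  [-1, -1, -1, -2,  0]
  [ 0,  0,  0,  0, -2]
x^3 + 6*x^2 + 12*x + 8

The characteristic polynomial is χ_A(x) = (x + 2)^5, so the eigenvalues are known. The minimal polynomial is
  m_A(x) = Π_λ (x − λ)^{k_λ}
where k_λ is the size of the *largest* Jordan block for λ (equivalently, the smallest k with (A − λI)^k v = 0 for every generalised eigenvector v of λ).

  λ = -2: largest Jordan block has size 3, contributing (x + 2)^3

So m_A(x) = (x + 2)^3 = x^3 + 6*x^2 + 12*x + 8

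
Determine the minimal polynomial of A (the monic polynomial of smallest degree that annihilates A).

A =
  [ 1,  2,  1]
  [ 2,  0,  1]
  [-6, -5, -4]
x^3 + 3*x^2 + 3*x + 1

The characteristic polynomial is χ_A(x) = (x + 1)^3, so the eigenvalues are known. The minimal polynomial is
  m_A(x) = Π_λ (x − λ)^{k_λ}
where k_λ is the size of the *largest* Jordan block for λ (equivalently, the smallest k with (A − λI)^k v = 0 for every generalised eigenvector v of λ).

  λ = -1: largest Jordan block has size 3, contributing (x + 1)^3

So m_A(x) = (x + 1)^3 = x^3 + 3*x^2 + 3*x + 1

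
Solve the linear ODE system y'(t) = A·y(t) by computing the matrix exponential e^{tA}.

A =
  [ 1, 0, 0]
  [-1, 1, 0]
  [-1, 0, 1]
e^{tA} =
  [exp(t), 0, 0]
  [-t*exp(t), exp(t), 0]
  [-t*exp(t), 0, exp(t)]

Strategy: write A = P · J · P⁻¹ where J is a Jordan canonical form, so e^{tA} = P · e^{tJ} · P⁻¹, and e^{tJ} can be computed block-by-block.

A has Jordan form
J =
  [1, 1, 0]
  [0, 1, 0]
  [0, 0, 1]
(up to reordering of blocks).

Per-block formulas:
  For a 1×1 block at λ = 1: exp(t · [1]) = [e^(1t)].
  For a 2×2 Jordan block J_2(1): exp(t · J_2(1)) = e^(1t)·(I + t·N), where N is the 2×2 nilpotent shift.

After assembling e^{tJ} and conjugating by P, we get:

e^{tA} =
  [exp(t), 0, 0]
  [-t*exp(t), exp(t), 0]
  [-t*exp(t), 0, exp(t)]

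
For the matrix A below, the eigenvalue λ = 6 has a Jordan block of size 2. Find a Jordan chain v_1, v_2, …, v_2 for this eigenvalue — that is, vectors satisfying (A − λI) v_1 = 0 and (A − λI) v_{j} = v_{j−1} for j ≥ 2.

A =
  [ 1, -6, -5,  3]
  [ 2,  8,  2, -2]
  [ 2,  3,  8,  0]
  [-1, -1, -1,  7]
A Jordan chain for λ = 6 of length 2:
v_1 = (-5, 2, 2, -1)ᵀ
v_2 = (1, 0, 0, 0)ᵀ

Let N = A − (6)·I. We want v_2 with N^2 v_2 = 0 but N^1 v_2 ≠ 0; then v_{j-1} := N · v_j for j = 2, …, 2.

Pick v_2 = (1, 0, 0, 0)ᵀ.
Then v_1 = N · v_2 = (-5, 2, 2, -1)ᵀ.

Sanity check: (A − (6)·I) v_1 = (0, 0, 0, 0)ᵀ = 0. ✓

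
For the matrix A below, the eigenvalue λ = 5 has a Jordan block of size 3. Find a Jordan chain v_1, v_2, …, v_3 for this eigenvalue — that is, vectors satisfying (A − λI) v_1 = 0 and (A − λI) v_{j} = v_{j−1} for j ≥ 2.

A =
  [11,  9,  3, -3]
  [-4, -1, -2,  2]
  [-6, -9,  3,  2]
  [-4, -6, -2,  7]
A Jordan chain for λ = 5 of length 3:
v_1 = (-6, 4, 4, 4)ᵀ
v_2 = (6, -4, -6, -4)ᵀ
v_3 = (1, 0, 0, 0)ᵀ

Let N = A − (5)·I. We want v_3 with N^3 v_3 = 0 but N^2 v_3 ≠ 0; then v_{j-1} := N · v_j for j = 3, …, 2.

Pick v_3 = (1, 0, 0, 0)ᵀ.
Then v_2 = N · v_3 = (6, -4, -6, -4)ᵀ.
Then v_1 = N · v_2 = (-6, 4, 4, 4)ᵀ.

Sanity check: (A − (5)·I) v_1 = (0, 0, 0, 0)ᵀ = 0. ✓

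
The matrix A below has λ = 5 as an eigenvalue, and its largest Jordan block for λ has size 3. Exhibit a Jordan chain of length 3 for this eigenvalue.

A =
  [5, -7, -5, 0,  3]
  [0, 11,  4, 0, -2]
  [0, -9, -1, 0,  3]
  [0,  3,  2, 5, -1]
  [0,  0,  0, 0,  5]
A Jordan chain for λ = 5 of length 3:
v_1 = (3, 0, 0, 0, 0)ᵀ
v_2 = (-7, 6, -9, 3, 0)ᵀ
v_3 = (0, 1, 0, 0, 0)ᵀ

Let N = A − (5)·I. We want v_3 with N^3 v_3 = 0 but N^2 v_3 ≠ 0; then v_{j-1} := N · v_j for j = 3, …, 2.

Pick v_3 = (0, 1, 0, 0, 0)ᵀ.
Then v_2 = N · v_3 = (-7, 6, -9, 3, 0)ᵀ.
Then v_1 = N · v_2 = (3, 0, 0, 0, 0)ᵀ.

Sanity check: (A − (5)·I) v_1 = (0, 0, 0, 0, 0)ᵀ = 0. ✓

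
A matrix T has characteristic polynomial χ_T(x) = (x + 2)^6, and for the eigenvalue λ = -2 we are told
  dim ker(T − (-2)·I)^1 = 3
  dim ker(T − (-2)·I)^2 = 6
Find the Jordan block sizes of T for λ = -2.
Block sizes for λ = -2: [2, 2, 2]

From the dimensions of kernels of powers, the number of Jordan blocks of size at least j is d_j − d_{j−1} where d_j = dim ker(N^j) (with d_0 = 0). Computing the differences gives [3, 3].
The number of blocks of size exactly k is (#blocks of size ≥ k) − (#blocks of size ≥ k + 1), so the partition is: 3 block(s) of size 2.
In nonincreasing order the block sizes are [2, 2, 2].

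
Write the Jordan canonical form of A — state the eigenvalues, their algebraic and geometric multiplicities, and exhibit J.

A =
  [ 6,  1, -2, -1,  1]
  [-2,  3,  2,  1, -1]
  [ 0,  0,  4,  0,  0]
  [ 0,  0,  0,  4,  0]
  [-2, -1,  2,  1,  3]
J_2(4) ⊕ J_1(4) ⊕ J_1(4) ⊕ J_1(4)

The characteristic polynomial is
  det(x·I − A) = x^5 - 20*x^4 + 160*x^3 - 640*x^2 + 1280*x - 1024 = (x - 4)^5

Eigenvalues and multiplicities (the geometric multiplicity of λ is n − rank(A − λI), which equals the number of Jordan blocks for λ):
  λ = 4: algebraic multiplicity = 5, geometric multiplicity = 4

Determining the block sizes for each eigenvalue:
  λ = 4: 4 blocks summing to 5 forces exactly one block of size 2 and the rest size 1 → block sizes [2, 1, 1, 1]

Assembling the blocks gives a Jordan form
J =
  [4, 1, 0, 0, 0]
  [0, 4, 0, 0, 0]
  [0, 0, 4, 0, 0]
  [0, 0, 0, 4, 0]
  [0, 0, 0, 0, 4]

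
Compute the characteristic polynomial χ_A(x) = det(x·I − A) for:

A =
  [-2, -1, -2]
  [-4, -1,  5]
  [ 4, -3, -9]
x^3 + 12*x^2 + 48*x + 64

Expanding det(x·I − A) (e.g. by cofactor expansion or by noting that A is similar to its Jordan form J, which has the same characteristic polynomial as A) gives
  χ_A(x) = x^3 + 12*x^2 + 48*x + 64
which factors as (x + 4)^3. The eigenvalues (with algebraic multiplicities) are λ = -4 with multiplicity 3.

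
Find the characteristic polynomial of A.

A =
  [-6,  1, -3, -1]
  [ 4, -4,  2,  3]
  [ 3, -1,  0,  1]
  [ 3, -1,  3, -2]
x^4 + 12*x^3 + 54*x^2 + 108*x + 81

Expanding det(x·I − A) (e.g. by cofactor expansion or by noting that A is similar to its Jordan form J, which has the same characteristic polynomial as A) gives
  χ_A(x) = x^4 + 12*x^3 + 54*x^2 + 108*x + 81
which factors as (x + 3)^4. The eigenvalues (with algebraic multiplicities) are λ = -3 with multiplicity 4.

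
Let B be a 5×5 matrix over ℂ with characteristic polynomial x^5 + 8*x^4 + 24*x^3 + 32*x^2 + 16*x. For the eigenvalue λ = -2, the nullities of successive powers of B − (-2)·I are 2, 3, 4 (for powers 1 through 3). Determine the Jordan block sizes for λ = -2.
Block sizes for λ = -2: [3, 1]

From the dimensions of kernels of powers, the number of Jordan blocks of size at least j is d_j − d_{j−1} where d_j = dim ker(N^j) (with d_0 = 0). Computing the differences gives [2, 1, 1].
The number of blocks of size exactly k is (#blocks of size ≥ k) − (#blocks of size ≥ k + 1), so the partition is: 1 block(s) of size 1, 1 block(s) of size 3.
In nonincreasing order the block sizes are [3, 1].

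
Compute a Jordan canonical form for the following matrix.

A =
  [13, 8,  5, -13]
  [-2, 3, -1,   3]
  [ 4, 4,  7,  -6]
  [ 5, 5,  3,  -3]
J_3(5) ⊕ J_1(5)

The characteristic polynomial is
  det(x·I − A) = x^4 - 20*x^3 + 150*x^2 - 500*x + 625 = (x - 5)^4

Eigenvalues and multiplicities (the geometric multiplicity of λ is n − rank(A − λI), which equals the number of Jordan blocks for λ):
  λ = 5: algebraic multiplicity = 4, geometric multiplicity = 2

Determining the block sizes for each eigenvalue:
  λ = 5: with am = 4 and gm = 2, the partition is not yet determined (e.g. several partitions of 4 into 2 parts exist). Let N = A − (5)·I. Computing rank(N^1) = 2, rank(N^2) = 1, rank(N^3) = 0; the number of blocks of size ≥ j is rank(N^{j−1}) − rank(N^j), giving [2, 1, 1]. So we have 1 block(s) of size 3, 1 block(s) of size 1 → block sizes [3, 1]

Assembling the blocks gives a Jordan form
J =
  [5, 1, 0, 0]
  [0, 5, 1, 0]
  [0, 0, 5, 0]
  [0, 0, 0, 5]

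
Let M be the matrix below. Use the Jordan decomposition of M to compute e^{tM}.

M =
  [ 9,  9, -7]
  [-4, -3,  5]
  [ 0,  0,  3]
e^{tM} =
  [6*t*exp(3*t) + exp(3*t), 9*t*exp(3*t), 3*t^2*exp(3*t)/2 - 7*t*exp(3*t)]
  [-4*t*exp(3*t), -6*t*exp(3*t) + exp(3*t), -t^2*exp(3*t) + 5*t*exp(3*t)]
  [0, 0, exp(3*t)]

Strategy: write M = P · J · P⁻¹ where J is a Jordan canonical form, so e^{tM} = P · e^{tJ} · P⁻¹, and e^{tJ} can be computed block-by-block.

M has Jordan form
J =
  [3, 1, 0]
  [0, 3, 1]
  [0, 0, 3]
(up to reordering of blocks).

Per-block formulas:
  For a 3×3 Jordan block J_3(3): exp(t · J_3(3)) = e^(3t)·(I + t·N + (t^2/2)·N^2), where N is the 3×3 nilpotent shift.

After assembling e^{tJ} and conjugating by P, we get:

e^{tM} =
  [6*t*exp(3*t) + exp(3*t), 9*t*exp(3*t), 3*t^2*exp(3*t)/2 - 7*t*exp(3*t)]
  [-4*t*exp(3*t), -6*t*exp(3*t) + exp(3*t), -t^2*exp(3*t) + 5*t*exp(3*t)]
  [0, 0, exp(3*t)]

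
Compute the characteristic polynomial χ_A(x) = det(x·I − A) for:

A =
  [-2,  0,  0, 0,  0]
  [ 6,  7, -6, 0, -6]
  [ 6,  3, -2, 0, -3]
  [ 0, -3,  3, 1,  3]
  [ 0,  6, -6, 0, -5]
x^5 + x^4 - 5*x^3 - x^2 + 8*x - 4

Expanding det(x·I − A) (e.g. by cofactor expansion or by noting that A is similar to its Jordan form J, which has the same characteristic polynomial as A) gives
  χ_A(x) = x^5 + x^4 - 5*x^3 - x^2 + 8*x - 4
which factors as (x - 1)^3*(x + 2)^2. The eigenvalues (with algebraic multiplicities) are λ = -2 with multiplicity 2, λ = 1 with multiplicity 3.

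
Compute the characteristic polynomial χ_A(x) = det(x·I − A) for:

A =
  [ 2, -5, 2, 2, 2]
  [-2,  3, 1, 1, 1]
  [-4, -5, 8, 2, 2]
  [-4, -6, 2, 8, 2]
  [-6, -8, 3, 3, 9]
x^5 - 30*x^4 + 360*x^3 - 2160*x^2 + 6480*x - 7776

Expanding det(x·I − A) (e.g. by cofactor expansion or by noting that A is similar to its Jordan form J, which has the same characteristic polynomial as A) gives
  χ_A(x) = x^5 - 30*x^4 + 360*x^3 - 2160*x^2 + 6480*x - 7776
which factors as (x - 6)^5. The eigenvalues (with algebraic multiplicities) are λ = 6 with multiplicity 5.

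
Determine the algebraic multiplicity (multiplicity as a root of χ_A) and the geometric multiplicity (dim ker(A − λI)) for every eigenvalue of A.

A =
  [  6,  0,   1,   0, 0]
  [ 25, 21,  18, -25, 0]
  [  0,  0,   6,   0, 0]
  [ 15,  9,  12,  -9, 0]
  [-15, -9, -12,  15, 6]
λ = 6: alg = 5, geom = 3

Step 1 — factor the characteristic polynomial to read off the algebraic multiplicities:
  χ_A(x) = (x - 6)^5

Step 2 — compute geometric multiplicities via the rank-nullity identity g(λ) = n − rank(A − λI):
  rank(A − (6)·I) = 2, so dim ker(A − (6)·I) = n − 2 = 3

Summary:
  λ = 6: algebraic multiplicity = 5, geometric multiplicity = 3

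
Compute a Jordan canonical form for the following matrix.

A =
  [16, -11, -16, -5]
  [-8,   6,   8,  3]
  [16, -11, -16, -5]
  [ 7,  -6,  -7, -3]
J_3(0) ⊕ J_1(3)

The characteristic polynomial is
  det(x·I − A) = x^4 - 3*x^3 = x^3*(x - 3)

Eigenvalues and multiplicities (the geometric multiplicity of λ is n − rank(A − λI), which equals the number of Jordan blocks for λ):
  λ = 0: algebraic multiplicity = 3, geometric multiplicity = 1
  λ = 3: algebraic multiplicity = 1, geometric multiplicity = 1

Determining the block sizes for each eigenvalue:
  λ = 0: one block (gm = 1), so the single block has size am = 3 → block sizes [3]
  λ = 3: one block (gm = 1), so the single block has size am = 1 → block sizes [1]

Assembling the blocks gives a Jordan form
J =
  [0, 1, 0, 0]
  [0, 0, 1, 0]
  [0, 0, 0, 0]
  [0, 0, 0, 3]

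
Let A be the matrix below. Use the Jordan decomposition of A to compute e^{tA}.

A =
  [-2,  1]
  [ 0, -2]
e^{tA} =
  [exp(-2*t), t*exp(-2*t)]
  [0, exp(-2*t)]

Strategy: write A = P · J · P⁻¹ where J is a Jordan canonical form, so e^{tA} = P · e^{tJ} · P⁻¹, and e^{tJ} can be computed block-by-block.

A has Jordan form
J =
  [-2,  1]
  [ 0, -2]
(up to reordering of blocks).

Per-block formulas:
  For a 2×2 Jordan block J_2(-2): exp(t · J_2(-2)) = e^(-2t)·(I + t·N), where N is the 2×2 nilpotent shift.

After assembling e^{tJ} and conjugating by P, we get:

e^{tA} =
  [exp(-2*t), t*exp(-2*t)]
  [0, exp(-2*t)]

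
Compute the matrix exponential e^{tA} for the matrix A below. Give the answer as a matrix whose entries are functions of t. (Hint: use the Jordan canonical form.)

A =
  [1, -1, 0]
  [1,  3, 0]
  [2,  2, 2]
e^{tA} =
  [-t*exp(2*t) + exp(2*t), -t*exp(2*t), 0]
  [t*exp(2*t), t*exp(2*t) + exp(2*t), 0]
  [2*t*exp(2*t), 2*t*exp(2*t), exp(2*t)]

Strategy: write A = P · J · P⁻¹ where J is a Jordan canonical form, so e^{tA} = P · e^{tJ} · P⁻¹, and e^{tJ} can be computed block-by-block.

A has Jordan form
J =
  [2, 1, 0]
  [0, 2, 0]
  [0, 0, 2]
(up to reordering of blocks).

Per-block formulas:
  For a 2×2 Jordan block J_2(2): exp(t · J_2(2)) = e^(2t)·(I + t·N), where N is the 2×2 nilpotent shift.
  For a 1×1 block at λ = 2: exp(t · [2]) = [e^(2t)].

After assembling e^{tJ} and conjugating by P, we get:

e^{tA} =
  [-t*exp(2*t) + exp(2*t), -t*exp(2*t), 0]
  [t*exp(2*t), t*exp(2*t) + exp(2*t), 0]
  [2*t*exp(2*t), 2*t*exp(2*t), exp(2*t)]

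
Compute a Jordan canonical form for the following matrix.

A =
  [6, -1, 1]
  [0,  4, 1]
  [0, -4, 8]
J_3(6)

The characteristic polynomial is
  det(x·I − A) = x^3 - 18*x^2 + 108*x - 216 = (x - 6)^3

Eigenvalues and multiplicities (the geometric multiplicity of λ is n − rank(A − λI), which equals the number of Jordan blocks for λ):
  λ = 6: algebraic multiplicity = 3, geometric multiplicity = 1

Determining the block sizes for each eigenvalue:
  λ = 6: one block (gm = 1), so the single block has size am = 3 → block sizes [3]

Assembling the blocks gives a Jordan form
J =
  [6, 1, 0]
  [0, 6, 1]
  [0, 0, 6]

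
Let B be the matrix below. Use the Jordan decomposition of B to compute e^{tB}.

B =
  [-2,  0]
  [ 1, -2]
e^{tB} =
  [exp(-2*t), 0]
  [t*exp(-2*t), exp(-2*t)]

Strategy: write B = P · J · P⁻¹ where J is a Jordan canonical form, so e^{tB} = P · e^{tJ} · P⁻¹, and e^{tJ} can be computed block-by-block.

B has Jordan form
J =
  [-2,  1]
  [ 0, -2]
(up to reordering of blocks).

Per-block formulas:
  For a 2×2 Jordan block J_2(-2): exp(t · J_2(-2)) = e^(-2t)·(I + t·N), where N is the 2×2 nilpotent shift.

After assembling e^{tJ} and conjugating by P, we get:

e^{tB} =
  [exp(-2*t), 0]
  [t*exp(-2*t), exp(-2*t)]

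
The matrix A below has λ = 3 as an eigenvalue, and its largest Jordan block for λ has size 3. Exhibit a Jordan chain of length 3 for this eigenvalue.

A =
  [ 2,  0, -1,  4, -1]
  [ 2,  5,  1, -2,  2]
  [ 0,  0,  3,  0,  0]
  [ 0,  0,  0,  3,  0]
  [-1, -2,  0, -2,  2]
A Jordan chain for λ = 3 of length 3:
v_1 = (2, 0, 0, 0, -2)ᵀ
v_2 = (-1, 2, 0, 0, -1)ᵀ
v_3 = (1, 0, 0, 0, 0)ᵀ

Let N = A − (3)·I. We want v_3 with N^3 v_3 = 0 but N^2 v_3 ≠ 0; then v_{j-1} := N · v_j for j = 3, …, 2.

Pick v_3 = (1, 0, 0, 0, 0)ᵀ.
Then v_2 = N · v_3 = (-1, 2, 0, 0, -1)ᵀ.
Then v_1 = N · v_2 = (2, 0, 0, 0, -2)ᵀ.

Sanity check: (A − (3)·I) v_1 = (0, 0, 0, 0, 0)ᵀ = 0. ✓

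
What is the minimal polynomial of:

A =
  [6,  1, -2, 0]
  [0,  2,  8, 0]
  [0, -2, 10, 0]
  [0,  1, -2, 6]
x^2 - 12*x + 36

The characteristic polynomial is χ_A(x) = (x - 6)^4, so the eigenvalues are known. The minimal polynomial is
  m_A(x) = Π_λ (x − λ)^{k_λ}
where k_λ is the size of the *largest* Jordan block for λ (equivalently, the smallest k with (A − λI)^k v = 0 for every generalised eigenvector v of λ).

  λ = 6: largest Jordan block has size 2, contributing (x − 6)^2

So m_A(x) = (x - 6)^2 = x^2 - 12*x + 36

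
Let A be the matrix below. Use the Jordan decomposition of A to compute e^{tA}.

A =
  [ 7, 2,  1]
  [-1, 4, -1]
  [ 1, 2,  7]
e^{tA} =
  [t*exp(6*t) + exp(6*t), 2*t*exp(6*t), t*exp(6*t)]
  [-t*exp(6*t), -2*t*exp(6*t) + exp(6*t), -t*exp(6*t)]
  [t*exp(6*t), 2*t*exp(6*t), t*exp(6*t) + exp(6*t)]

Strategy: write A = P · J · P⁻¹ where J is a Jordan canonical form, so e^{tA} = P · e^{tJ} · P⁻¹, and e^{tJ} can be computed block-by-block.

A has Jordan form
J =
  [6, 1, 0]
  [0, 6, 0]
  [0, 0, 6]
(up to reordering of blocks).

Per-block formulas:
  For a 1×1 block at λ = 6: exp(t · [6]) = [e^(6t)].
  For a 2×2 Jordan block J_2(6): exp(t · J_2(6)) = e^(6t)·(I + t·N), where N is the 2×2 nilpotent shift.

After assembling e^{tJ} and conjugating by P, we get:

e^{tA} =
  [t*exp(6*t) + exp(6*t), 2*t*exp(6*t), t*exp(6*t)]
  [-t*exp(6*t), -2*t*exp(6*t) + exp(6*t), -t*exp(6*t)]
  [t*exp(6*t), 2*t*exp(6*t), t*exp(6*t) + exp(6*t)]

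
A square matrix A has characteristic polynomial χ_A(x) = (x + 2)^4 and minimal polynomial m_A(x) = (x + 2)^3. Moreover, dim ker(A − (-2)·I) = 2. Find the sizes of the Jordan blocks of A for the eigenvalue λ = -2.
Block sizes for λ = -2: [3, 1]

Step 1 — from the characteristic polynomial, algebraic multiplicity of λ = -2 is 4. From dim ker(A − (-2)·I) = 2, there are exactly 2 Jordan blocks for λ = -2.
Step 2 — from the minimal polynomial, the factor (x + 2)^3 tells us the largest block for λ = -2 has size 3.
Step 3 — with total size 4, 2 blocks, and largest block 3, the block sizes (in nonincreasing order) are [3, 1].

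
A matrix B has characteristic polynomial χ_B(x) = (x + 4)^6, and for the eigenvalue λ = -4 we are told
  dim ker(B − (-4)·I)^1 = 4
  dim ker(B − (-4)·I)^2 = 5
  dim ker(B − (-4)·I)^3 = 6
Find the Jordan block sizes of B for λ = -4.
Block sizes for λ = -4: [3, 1, 1, 1]

From the dimensions of kernels of powers, the number of Jordan blocks of size at least j is d_j − d_{j−1} where d_j = dim ker(N^j) (with d_0 = 0). Computing the differences gives [4, 1, 1].
The number of blocks of size exactly k is (#blocks of size ≥ k) − (#blocks of size ≥ k + 1), so the partition is: 3 block(s) of size 1, 1 block(s) of size 3.
In nonincreasing order the block sizes are [3, 1, 1, 1].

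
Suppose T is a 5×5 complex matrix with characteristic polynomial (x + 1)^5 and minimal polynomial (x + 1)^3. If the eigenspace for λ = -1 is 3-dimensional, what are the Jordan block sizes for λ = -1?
Block sizes for λ = -1: [3, 1, 1]

Step 1 — from the characteristic polynomial, algebraic multiplicity of λ = -1 is 5. From dim ker(T − (-1)·I) = 3, there are exactly 3 Jordan blocks for λ = -1.
Step 2 — from the minimal polynomial, the factor (x + 1)^3 tells us the largest block for λ = -1 has size 3.
Step 3 — with total size 5, 3 blocks, and largest block 3, the block sizes (in nonincreasing order) are [3, 1, 1].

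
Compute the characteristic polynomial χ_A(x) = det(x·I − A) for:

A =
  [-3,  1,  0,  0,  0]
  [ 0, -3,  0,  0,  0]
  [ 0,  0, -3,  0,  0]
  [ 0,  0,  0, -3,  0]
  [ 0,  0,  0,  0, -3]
x^5 + 15*x^4 + 90*x^3 + 270*x^2 + 405*x + 243

Expanding det(x·I − A) (e.g. by cofactor expansion or by noting that A is similar to its Jordan form J, which has the same characteristic polynomial as A) gives
  χ_A(x) = x^5 + 15*x^4 + 90*x^3 + 270*x^2 + 405*x + 243
which factors as (x + 3)^5. The eigenvalues (with algebraic multiplicities) are λ = -3 with multiplicity 5.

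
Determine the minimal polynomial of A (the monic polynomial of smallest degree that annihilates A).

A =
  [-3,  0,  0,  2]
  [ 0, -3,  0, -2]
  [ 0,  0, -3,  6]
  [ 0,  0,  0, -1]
x^2 + 4*x + 3

The characteristic polynomial is χ_A(x) = (x + 1)*(x + 3)^3, so the eigenvalues are known. The minimal polynomial is
  m_A(x) = Π_λ (x − λ)^{k_λ}
where k_λ is the size of the *largest* Jordan block for λ (equivalently, the smallest k with (A − λI)^k v = 0 for every generalised eigenvector v of λ).

  λ = -3: largest Jordan block has size 1, contributing (x + 3)
  λ = -1: largest Jordan block has size 1, contributing (x + 1)

So m_A(x) = (x + 1)*(x + 3) = x^2 + 4*x + 3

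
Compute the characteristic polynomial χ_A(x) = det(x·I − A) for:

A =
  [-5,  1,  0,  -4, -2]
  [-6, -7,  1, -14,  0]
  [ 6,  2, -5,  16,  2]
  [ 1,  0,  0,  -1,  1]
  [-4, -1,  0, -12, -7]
x^5 + 25*x^4 + 250*x^3 + 1250*x^2 + 3125*x + 3125

Expanding det(x·I − A) (e.g. by cofactor expansion or by noting that A is similar to its Jordan form J, which has the same characteristic polynomial as A) gives
  χ_A(x) = x^5 + 25*x^4 + 250*x^3 + 1250*x^2 + 3125*x + 3125
which factors as (x + 5)^5. The eigenvalues (with algebraic multiplicities) are λ = -5 with multiplicity 5.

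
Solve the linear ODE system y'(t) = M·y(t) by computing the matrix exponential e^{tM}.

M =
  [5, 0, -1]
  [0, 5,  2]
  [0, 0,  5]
e^{tM} =
  [exp(5*t), 0, -t*exp(5*t)]
  [0, exp(5*t), 2*t*exp(5*t)]
  [0, 0, exp(5*t)]

Strategy: write M = P · J · P⁻¹ where J is a Jordan canonical form, so e^{tM} = P · e^{tJ} · P⁻¹, and e^{tJ} can be computed block-by-block.

M has Jordan form
J =
  [5, 1, 0]
  [0, 5, 0]
  [0, 0, 5]
(up to reordering of blocks).

Per-block formulas:
  For a 2×2 Jordan block J_2(5): exp(t · J_2(5)) = e^(5t)·(I + t·N), where N is the 2×2 nilpotent shift.
  For a 1×1 block at λ = 5: exp(t · [5]) = [e^(5t)].

After assembling e^{tJ} and conjugating by P, we get:

e^{tM} =
  [exp(5*t), 0, -t*exp(5*t)]
  [0, exp(5*t), 2*t*exp(5*t)]
  [0, 0, exp(5*t)]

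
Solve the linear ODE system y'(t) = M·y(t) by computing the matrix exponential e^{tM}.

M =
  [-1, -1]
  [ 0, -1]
e^{tM} =
  [exp(-t), -t*exp(-t)]
  [0, exp(-t)]

Strategy: write M = P · J · P⁻¹ where J is a Jordan canonical form, so e^{tM} = P · e^{tJ} · P⁻¹, and e^{tJ} can be computed block-by-block.

M has Jordan form
J =
  [-1,  1]
  [ 0, -1]
(up to reordering of blocks).

Per-block formulas:
  For a 2×2 Jordan block J_2(-1): exp(t · J_2(-1)) = e^(-1t)·(I + t·N), where N is the 2×2 nilpotent shift.

After assembling e^{tJ} and conjugating by P, we get:

e^{tM} =
  [exp(-t), -t*exp(-t)]
  [0, exp(-t)]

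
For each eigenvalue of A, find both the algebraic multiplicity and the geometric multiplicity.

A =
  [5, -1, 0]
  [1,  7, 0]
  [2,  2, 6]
λ = 6: alg = 3, geom = 2

Step 1 — factor the characteristic polynomial to read off the algebraic multiplicities:
  χ_A(x) = (x - 6)^3

Step 2 — compute geometric multiplicities via the rank-nullity identity g(λ) = n − rank(A − λI):
  rank(A − (6)·I) = 1, so dim ker(A − (6)·I) = n − 1 = 2

Summary:
  λ = 6: algebraic multiplicity = 3, geometric multiplicity = 2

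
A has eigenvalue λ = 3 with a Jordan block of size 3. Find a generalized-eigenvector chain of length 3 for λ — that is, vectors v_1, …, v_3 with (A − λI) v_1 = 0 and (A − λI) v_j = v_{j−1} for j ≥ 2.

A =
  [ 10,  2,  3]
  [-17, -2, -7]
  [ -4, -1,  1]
A Jordan chain for λ = 3 of length 3:
v_1 = (3, -6, -3)ᵀ
v_2 = (7, -17, -4)ᵀ
v_3 = (1, 0, 0)ᵀ

Let N = A − (3)·I. We want v_3 with N^3 v_3 = 0 but N^2 v_3 ≠ 0; then v_{j-1} := N · v_j for j = 3, …, 2.

Pick v_3 = (1, 0, 0)ᵀ.
Then v_2 = N · v_3 = (7, -17, -4)ᵀ.
Then v_1 = N · v_2 = (3, -6, -3)ᵀ.

Sanity check: (A − (3)·I) v_1 = (0, 0, 0)ᵀ = 0. ✓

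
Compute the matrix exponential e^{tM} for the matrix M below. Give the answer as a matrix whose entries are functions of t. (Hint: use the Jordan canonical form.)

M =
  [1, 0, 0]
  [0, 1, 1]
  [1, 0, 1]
e^{tM} =
  [exp(t), 0, 0]
  [t^2*exp(t)/2, exp(t), t*exp(t)]
  [t*exp(t), 0, exp(t)]

Strategy: write M = P · J · P⁻¹ where J is a Jordan canonical form, so e^{tM} = P · e^{tJ} · P⁻¹, and e^{tJ} can be computed block-by-block.

M has Jordan form
J =
  [1, 1, 0]
  [0, 1, 1]
  [0, 0, 1]
(up to reordering of blocks).

Per-block formulas:
  For a 3×3 Jordan block J_3(1): exp(t · J_3(1)) = e^(1t)·(I + t·N + (t^2/2)·N^2), where N is the 3×3 nilpotent shift.

After assembling e^{tJ} and conjugating by P, we get:

e^{tM} =
  [exp(t), 0, 0]
  [t^2*exp(t)/2, exp(t), t*exp(t)]
  [t*exp(t), 0, exp(t)]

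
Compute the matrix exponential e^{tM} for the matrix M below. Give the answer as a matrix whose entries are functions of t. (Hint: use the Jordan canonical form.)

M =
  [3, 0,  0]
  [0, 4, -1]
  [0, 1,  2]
e^{tM} =
  [exp(3*t), 0, 0]
  [0, t*exp(3*t) + exp(3*t), -t*exp(3*t)]
  [0, t*exp(3*t), -t*exp(3*t) + exp(3*t)]

Strategy: write M = P · J · P⁻¹ where J is a Jordan canonical form, so e^{tM} = P · e^{tJ} · P⁻¹, and e^{tJ} can be computed block-by-block.

M has Jordan form
J =
  [3, 1, 0]
  [0, 3, 0]
  [0, 0, 3]
(up to reordering of blocks).

Per-block formulas:
  For a 1×1 block at λ = 3: exp(t · [3]) = [e^(3t)].
  For a 2×2 Jordan block J_2(3): exp(t · J_2(3)) = e^(3t)·(I + t·N), where N is the 2×2 nilpotent shift.

After assembling e^{tJ} and conjugating by P, we get:

e^{tM} =
  [exp(3*t), 0, 0]
  [0, t*exp(3*t) + exp(3*t), -t*exp(3*t)]
  [0, t*exp(3*t), -t*exp(3*t) + exp(3*t)]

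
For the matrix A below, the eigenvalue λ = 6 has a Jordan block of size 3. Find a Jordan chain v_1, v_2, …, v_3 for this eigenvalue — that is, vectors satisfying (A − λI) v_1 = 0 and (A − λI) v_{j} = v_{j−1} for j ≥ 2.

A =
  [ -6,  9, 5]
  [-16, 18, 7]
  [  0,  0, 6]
A Jordan chain for λ = 6 of length 3:
v_1 = (3, 4, 0)ᵀ
v_2 = (5, 7, 0)ᵀ
v_3 = (0, 0, 1)ᵀ

Let N = A − (6)·I. We want v_3 with N^3 v_3 = 0 but N^2 v_3 ≠ 0; then v_{j-1} := N · v_j for j = 3, …, 2.

Pick v_3 = (0, 0, 1)ᵀ.
Then v_2 = N · v_3 = (5, 7, 0)ᵀ.
Then v_1 = N · v_2 = (3, 4, 0)ᵀ.

Sanity check: (A − (6)·I) v_1 = (0, 0, 0)ᵀ = 0. ✓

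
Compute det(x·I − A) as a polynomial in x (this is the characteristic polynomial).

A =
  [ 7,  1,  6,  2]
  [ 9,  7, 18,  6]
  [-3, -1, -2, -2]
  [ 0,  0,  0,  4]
x^4 - 16*x^3 + 96*x^2 - 256*x + 256

Expanding det(x·I − A) (e.g. by cofactor expansion or by noting that A is similar to its Jordan form J, which has the same characteristic polynomial as A) gives
  χ_A(x) = x^4 - 16*x^3 + 96*x^2 - 256*x + 256
which factors as (x - 4)^4. The eigenvalues (with algebraic multiplicities) are λ = 4 with multiplicity 4.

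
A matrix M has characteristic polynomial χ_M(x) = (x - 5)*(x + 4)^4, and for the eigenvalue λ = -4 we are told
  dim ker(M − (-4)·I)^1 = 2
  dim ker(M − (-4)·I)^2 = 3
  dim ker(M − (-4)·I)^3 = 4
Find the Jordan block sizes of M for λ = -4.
Block sizes for λ = -4: [3, 1]

From the dimensions of kernels of powers, the number of Jordan blocks of size at least j is d_j − d_{j−1} where d_j = dim ker(N^j) (with d_0 = 0). Computing the differences gives [2, 1, 1].
The number of blocks of size exactly k is (#blocks of size ≥ k) − (#blocks of size ≥ k + 1), so the partition is: 1 block(s) of size 1, 1 block(s) of size 3.
In nonincreasing order the block sizes are [3, 1].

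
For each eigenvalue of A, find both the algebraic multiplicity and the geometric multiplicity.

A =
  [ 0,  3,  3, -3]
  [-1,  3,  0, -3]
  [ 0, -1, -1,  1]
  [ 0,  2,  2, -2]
λ = 0: alg = 4, geom = 2

Step 1 — factor the characteristic polynomial to read off the algebraic multiplicities:
  χ_A(x) = x^4

Step 2 — compute geometric multiplicities via the rank-nullity identity g(λ) = n − rank(A − λI):
  rank(A − (0)·I) = 2, so dim ker(A − (0)·I) = n − 2 = 2

Summary:
  λ = 0: algebraic multiplicity = 4, geometric multiplicity = 2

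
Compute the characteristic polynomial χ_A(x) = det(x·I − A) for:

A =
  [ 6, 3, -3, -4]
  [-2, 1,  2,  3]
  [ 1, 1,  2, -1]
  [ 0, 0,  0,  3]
x^4 - 12*x^3 + 54*x^2 - 108*x + 81

Expanding det(x·I − A) (e.g. by cofactor expansion or by noting that A is similar to its Jordan form J, which has the same characteristic polynomial as A) gives
  χ_A(x) = x^4 - 12*x^3 + 54*x^2 - 108*x + 81
which factors as (x - 3)^4. The eigenvalues (with algebraic multiplicities) are λ = 3 with multiplicity 4.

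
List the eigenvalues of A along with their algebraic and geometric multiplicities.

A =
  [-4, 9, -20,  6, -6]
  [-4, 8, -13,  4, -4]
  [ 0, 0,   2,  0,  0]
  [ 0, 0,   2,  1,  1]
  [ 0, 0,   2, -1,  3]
λ = 2: alg = 5, geom = 2

Step 1 — factor the characteristic polynomial to read off the algebraic multiplicities:
  χ_A(x) = (x - 2)^5

Step 2 — compute geometric multiplicities via the rank-nullity identity g(λ) = n − rank(A − λI):
  rank(A − (2)·I) = 3, so dim ker(A − (2)·I) = n − 3 = 2

Summary:
  λ = 2: algebraic multiplicity = 5, geometric multiplicity = 2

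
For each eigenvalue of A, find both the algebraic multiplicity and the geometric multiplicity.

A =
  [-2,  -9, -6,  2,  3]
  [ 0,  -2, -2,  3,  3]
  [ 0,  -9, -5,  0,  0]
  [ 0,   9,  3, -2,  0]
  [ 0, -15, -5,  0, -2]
λ = -5: alg = 1, geom = 1; λ = -2: alg = 4, geom = 2

Step 1 — factor the characteristic polynomial to read off the algebraic multiplicities:
  χ_A(x) = (x + 2)^4*(x + 5)

Step 2 — compute geometric multiplicities via the rank-nullity identity g(λ) = n − rank(A − λI):
  rank(A − (-5)·I) = 4, so dim ker(A − (-5)·I) = n − 4 = 1
  rank(A − (-2)·I) = 3, so dim ker(A − (-2)·I) = n − 3 = 2

Summary:
  λ = -5: algebraic multiplicity = 1, geometric multiplicity = 1
  λ = -2: algebraic multiplicity = 4, geometric multiplicity = 2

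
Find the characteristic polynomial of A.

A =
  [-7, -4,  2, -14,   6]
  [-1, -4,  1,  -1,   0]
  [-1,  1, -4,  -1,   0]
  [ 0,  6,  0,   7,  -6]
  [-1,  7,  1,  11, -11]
x^5 + 19*x^4 + 130*x^3 + 350*x^2 + 125*x - 625

Expanding det(x·I − A) (e.g. by cofactor expansion or by noting that A is similar to its Jordan form J, which has the same characteristic polynomial as A) gives
  χ_A(x) = x^5 + 19*x^4 + 130*x^3 + 350*x^2 + 125*x - 625
which factors as (x - 1)*(x + 5)^4. The eigenvalues (with algebraic multiplicities) are λ = -5 with multiplicity 4, λ = 1 with multiplicity 1.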